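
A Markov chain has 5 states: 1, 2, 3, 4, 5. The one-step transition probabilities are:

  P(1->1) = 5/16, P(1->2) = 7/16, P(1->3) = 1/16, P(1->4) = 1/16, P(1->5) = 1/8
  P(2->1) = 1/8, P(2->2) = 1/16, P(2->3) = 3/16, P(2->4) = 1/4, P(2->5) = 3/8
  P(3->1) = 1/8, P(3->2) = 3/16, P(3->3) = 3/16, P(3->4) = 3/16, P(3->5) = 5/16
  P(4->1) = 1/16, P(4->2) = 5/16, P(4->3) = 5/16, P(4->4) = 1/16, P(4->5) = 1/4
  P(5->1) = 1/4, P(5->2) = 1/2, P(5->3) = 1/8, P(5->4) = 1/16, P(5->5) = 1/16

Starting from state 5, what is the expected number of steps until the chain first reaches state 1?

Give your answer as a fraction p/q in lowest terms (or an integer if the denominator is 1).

Let h_i = expected steps to first reach 1 from state i.
Boundary: h_1 = 0.
First-step equations for the other states:
  h_2 = 1 + 1/8*h_1 + 1/16*h_2 + 3/16*h_3 + 1/4*h_4 + 3/8*h_5
  h_3 = 1 + 1/8*h_1 + 3/16*h_2 + 3/16*h_3 + 3/16*h_4 + 5/16*h_5
  h_4 = 1 + 1/16*h_1 + 5/16*h_2 + 5/16*h_3 + 1/16*h_4 + 1/4*h_5
  h_5 = 1 + 1/4*h_1 + 1/2*h_2 + 1/8*h_3 + 1/16*h_4 + 1/16*h_5

Substituting h_1 = 0 and rearranging gives the linear system (I - Q) h = 1:
  [15/16, -3/16, -1/4, -3/8] . (h_2, h_3, h_4, h_5) = 1
  [-3/16, 13/16, -3/16, -5/16] . (h_2, h_3, h_4, h_5) = 1
  [-5/16, -5/16, 15/16, -1/4] . (h_2, h_3, h_4, h_5) = 1
  [-1/2, -1/8, -1/16, 15/16] . (h_2, h_3, h_4, h_5) = 1

Solving yields:
  h_2 = 25228/3727
  h_3 = 25292/3727
  h_4 = 26840/3727
  h_5 = 22592/3727

Starting state is 5, so the expected hitting time is h_5 = 22592/3727.

Answer: 22592/3727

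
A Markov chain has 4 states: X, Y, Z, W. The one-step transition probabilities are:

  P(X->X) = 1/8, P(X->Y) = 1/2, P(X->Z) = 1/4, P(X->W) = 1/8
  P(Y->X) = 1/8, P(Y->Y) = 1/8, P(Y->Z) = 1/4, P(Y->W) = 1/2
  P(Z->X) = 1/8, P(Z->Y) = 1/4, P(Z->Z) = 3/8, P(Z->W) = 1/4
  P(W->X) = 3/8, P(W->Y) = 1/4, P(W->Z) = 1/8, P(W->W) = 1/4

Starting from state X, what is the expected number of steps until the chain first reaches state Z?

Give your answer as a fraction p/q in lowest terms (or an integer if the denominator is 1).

Let h_i = expected steps to first reach Z from state i.
Boundary: h_Z = 0.
First-step equations for the other states:
  h_X = 1 + 1/8*h_X + 1/2*h_Y + 1/4*h_Z + 1/8*h_W
  h_Y = 1 + 1/8*h_X + 1/8*h_Y + 1/4*h_Z + 1/2*h_W
  h_W = 1 + 3/8*h_X + 1/4*h_Y + 1/8*h_Z + 1/4*h_W

Substituting h_Z = 0 and rearranging gives the linear system (I - Q) h = 1:
  [7/8, -1/2, -1/8] . (h_X, h_Y, h_W) = 1
  [-1/8, 7/8, -1/2] . (h_X, h_Y, h_W) = 1
  [-3/8, -1/4, 3/4] . (h_X, h_Y, h_W) = 1

Solving yields:
  h_X = 664/143
  h_Y = 688/143
  h_W = 752/143

Starting state is X, so the expected hitting time is h_X = 664/143.

Answer: 664/143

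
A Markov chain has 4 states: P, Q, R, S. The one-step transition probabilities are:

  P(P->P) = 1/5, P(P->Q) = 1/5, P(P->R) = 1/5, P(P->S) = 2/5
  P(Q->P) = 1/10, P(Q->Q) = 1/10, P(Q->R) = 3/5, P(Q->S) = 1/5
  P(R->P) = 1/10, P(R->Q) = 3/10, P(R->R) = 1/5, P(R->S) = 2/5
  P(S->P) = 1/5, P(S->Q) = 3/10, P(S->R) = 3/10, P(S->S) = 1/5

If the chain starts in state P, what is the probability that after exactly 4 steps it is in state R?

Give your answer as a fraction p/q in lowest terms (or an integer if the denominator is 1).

Computing P^4 by repeated multiplication:
P^1 =
  P: [1/5, 1/5, 1/5, 2/5]
  Q: [1/10, 1/10, 3/5, 1/5]
  R: [1/10, 3/10, 1/5, 2/5]
  S: [1/5, 3/10, 3/10, 1/5]
P^2 =
  P: [4/25, 6/25, 8/25, 7/25]
  Q: [13/100, 27/100, 13/50, 17/50]
  R: [3/20, 23/100, 9/25, 13/50]
  S: [7/50, 11/50, 17/50, 3/10]
P^3 =
  P: [18/125, 59/250, 81/250, 37/125]
  Q: [147/1000, 233/1000, 171/500, 139/500]
  R: [141/1000, 239/1000, 159/500, 151/500]
  S: [18/125, 121/500, 159/500, 37/125]
P^4 =
  P: [18/125, 149/625, 81/250, 367/1250]
  Q: [57/400, 2387/10000, 321/1000, 1489/5000]
  R: [1443/10000, 2381/10000, 1629/5000, 1459/5000]
  S: [18/125, 593/2500, 204/625, 731/2500]

(P^4)[P -> R] = 81/250

Answer: 81/250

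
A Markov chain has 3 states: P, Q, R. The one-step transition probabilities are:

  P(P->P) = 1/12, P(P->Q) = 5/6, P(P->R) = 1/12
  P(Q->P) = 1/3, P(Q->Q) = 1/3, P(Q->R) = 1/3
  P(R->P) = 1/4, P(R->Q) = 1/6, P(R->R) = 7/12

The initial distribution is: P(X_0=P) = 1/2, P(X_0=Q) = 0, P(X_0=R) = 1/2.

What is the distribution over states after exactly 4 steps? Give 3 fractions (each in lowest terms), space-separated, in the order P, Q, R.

Propagating the distribution step by step (d_{t+1} = d_t * P):
d_0 = (P=1/2, Q=0, R=1/2)
  d_1[P] = 1/2*1/12 + 0*1/3 + 1/2*1/4 = 1/6
  d_1[Q] = 1/2*5/6 + 0*1/3 + 1/2*1/6 = 1/2
  d_1[R] = 1/2*1/12 + 0*1/3 + 1/2*7/12 = 1/3
d_1 = (P=1/6, Q=1/2, R=1/3)
  d_2[P] = 1/6*1/12 + 1/2*1/3 + 1/3*1/4 = 19/72
  d_2[Q] = 1/6*5/6 + 1/2*1/3 + 1/3*1/6 = 13/36
  d_2[R] = 1/6*1/12 + 1/2*1/3 + 1/3*7/12 = 3/8
d_2 = (P=19/72, Q=13/36, R=3/8)
  d_3[P] = 19/72*1/12 + 13/36*1/3 + 3/8*1/4 = 17/72
  d_3[Q] = 19/72*5/6 + 13/36*1/3 + 3/8*1/6 = 29/72
  d_3[R] = 19/72*1/12 + 13/36*1/3 + 3/8*7/12 = 13/36
d_3 = (P=17/72, Q=29/72, R=13/36)
  d_4[P] = 17/72*1/12 + 29/72*1/3 + 13/36*1/4 = 211/864
  d_4[Q] = 17/72*5/6 + 29/72*1/3 + 13/36*1/6 = 169/432
  d_4[R] = 17/72*1/12 + 29/72*1/3 + 13/36*7/12 = 35/96
d_4 = (P=211/864, Q=169/432, R=35/96)

Answer: 211/864 169/432 35/96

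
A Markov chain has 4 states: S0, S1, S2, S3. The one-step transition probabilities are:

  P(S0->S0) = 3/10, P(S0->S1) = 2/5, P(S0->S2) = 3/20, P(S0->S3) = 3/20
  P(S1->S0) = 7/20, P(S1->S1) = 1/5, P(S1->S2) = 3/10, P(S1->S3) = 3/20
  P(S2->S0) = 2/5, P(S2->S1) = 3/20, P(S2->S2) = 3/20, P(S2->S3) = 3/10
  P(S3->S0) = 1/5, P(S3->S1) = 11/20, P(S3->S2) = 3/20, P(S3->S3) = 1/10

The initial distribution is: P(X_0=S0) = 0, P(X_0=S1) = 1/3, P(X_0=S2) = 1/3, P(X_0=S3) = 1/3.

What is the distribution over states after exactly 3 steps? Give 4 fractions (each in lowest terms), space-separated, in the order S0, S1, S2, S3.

Answer: 7639/24000 2507/8000 1581/8000 4097/24000

Derivation:
Propagating the distribution step by step (d_{t+1} = d_t * P):
d_0 = (S0=0, S1=1/3, S2=1/3, S3=1/3)
  d_1[S0] = 0*3/10 + 1/3*7/20 + 1/3*2/5 + 1/3*1/5 = 19/60
  d_1[S1] = 0*2/5 + 1/3*1/5 + 1/3*3/20 + 1/3*11/20 = 3/10
  d_1[S2] = 0*3/20 + 1/3*3/10 + 1/3*3/20 + 1/3*3/20 = 1/5
  d_1[S3] = 0*3/20 + 1/3*3/20 + 1/3*3/10 + 1/3*1/10 = 11/60
d_1 = (S0=19/60, S1=3/10, S2=1/5, S3=11/60)
  d_2[S0] = 19/60*3/10 + 3/10*7/20 + 1/5*2/5 + 11/60*1/5 = 19/60
  d_2[S1] = 19/60*2/5 + 3/10*1/5 + 1/5*3/20 + 11/60*11/20 = 127/400
  d_2[S2] = 19/60*3/20 + 3/10*3/10 + 1/5*3/20 + 11/60*3/20 = 39/200
  d_2[S3] = 19/60*3/20 + 3/10*3/20 + 1/5*3/10 + 11/60*1/10 = 41/240
d_2 = (S0=19/60, S1=127/400, S2=39/200, S3=41/240)
  d_3[S0] = 19/60*3/10 + 127/400*7/20 + 39/200*2/5 + 41/240*1/5 = 7639/24000
  d_3[S1] = 19/60*2/5 + 127/400*1/5 + 39/200*3/20 + 41/240*11/20 = 2507/8000
  d_3[S2] = 19/60*3/20 + 127/400*3/10 + 39/200*3/20 + 41/240*3/20 = 1581/8000
  d_3[S3] = 19/60*3/20 + 127/400*3/20 + 39/200*3/10 + 41/240*1/10 = 4097/24000
d_3 = (S0=7639/24000, S1=2507/8000, S2=1581/8000, S3=4097/24000)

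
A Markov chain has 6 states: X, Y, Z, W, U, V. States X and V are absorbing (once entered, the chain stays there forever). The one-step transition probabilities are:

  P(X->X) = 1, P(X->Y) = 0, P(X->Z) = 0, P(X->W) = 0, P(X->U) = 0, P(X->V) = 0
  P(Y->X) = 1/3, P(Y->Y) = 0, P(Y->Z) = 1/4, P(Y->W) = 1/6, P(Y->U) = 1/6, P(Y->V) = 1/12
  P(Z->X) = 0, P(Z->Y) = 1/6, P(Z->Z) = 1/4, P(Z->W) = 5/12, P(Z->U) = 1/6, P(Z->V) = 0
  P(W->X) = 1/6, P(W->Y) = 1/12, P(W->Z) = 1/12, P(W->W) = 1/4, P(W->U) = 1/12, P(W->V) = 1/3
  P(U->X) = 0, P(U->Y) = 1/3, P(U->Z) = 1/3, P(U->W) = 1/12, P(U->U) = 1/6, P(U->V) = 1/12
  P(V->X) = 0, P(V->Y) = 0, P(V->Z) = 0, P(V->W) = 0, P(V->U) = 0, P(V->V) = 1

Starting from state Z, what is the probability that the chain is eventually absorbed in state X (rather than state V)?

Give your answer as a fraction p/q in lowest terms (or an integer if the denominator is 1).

Answer: 4/9

Derivation:
Let a_i = P(absorbed in X | start in state i).
Boundary conditions: a_X = 1, a_V = 0.
For each transient state i, a_i = sum_j P(i->j) * a_j:
  a_Y = 1/3*a_X + 0*a_Y + 1/4*a_Z + 1/6*a_W + 1/6*a_U + 1/12*a_V
  a_Z = 0*a_X + 1/6*a_Y + 1/4*a_Z + 5/12*a_W + 1/6*a_U + 0*a_V
  a_W = 1/6*a_X + 1/12*a_Y + 1/12*a_Z + 1/4*a_W + 1/12*a_U + 1/3*a_V
  a_U = 0*a_X + 1/3*a_Y + 1/3*a_Z + 1/12*a_W + 1/6*a_U + 1/12*a_V

Substituting a_X = 1 and a_V = 0, rearrange to (I - Q) a = r where r[i] = P(i -> X):
  [1, -1/4, -1/6, -1/6] . (a_Y, a_Z, a_W, a_U) = 1/3
  [-1/6, 3/4, -5/12, -1/6] . (a_Y, a_Z, a_W, a_U) = 0
  [-1/12, -1/12, 3/4, -1/12] . (a_Y, a_Z, a_W, a_U) = 1/6
  [-1/3, -1/3, -1/12, 5/6] . (a_Y, a_Z, a_W, a_U) = 0

Solving yields:
  a_Y = 94/161
  a_Z = 4/9
  a_W = 80/207
  a_U = 652/1449

Starting state is Z, so the absorption probability is a_Z = 4/9.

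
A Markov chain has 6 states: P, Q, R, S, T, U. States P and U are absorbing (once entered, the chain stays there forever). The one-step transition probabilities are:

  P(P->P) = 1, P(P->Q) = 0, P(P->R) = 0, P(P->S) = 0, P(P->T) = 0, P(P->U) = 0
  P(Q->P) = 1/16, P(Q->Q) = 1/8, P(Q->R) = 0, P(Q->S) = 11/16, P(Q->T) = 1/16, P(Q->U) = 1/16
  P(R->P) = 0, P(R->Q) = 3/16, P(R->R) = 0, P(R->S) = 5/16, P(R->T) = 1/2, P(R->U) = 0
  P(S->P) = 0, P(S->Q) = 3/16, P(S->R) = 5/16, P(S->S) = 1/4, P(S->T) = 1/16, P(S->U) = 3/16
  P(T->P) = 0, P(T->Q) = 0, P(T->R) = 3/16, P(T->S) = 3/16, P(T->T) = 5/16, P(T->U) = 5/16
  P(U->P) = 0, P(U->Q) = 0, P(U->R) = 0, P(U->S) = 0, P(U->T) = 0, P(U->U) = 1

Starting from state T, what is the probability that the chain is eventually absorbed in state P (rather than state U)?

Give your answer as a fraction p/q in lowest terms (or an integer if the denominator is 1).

Let a_i = P(absorbed in P | start in state i).
Boundary conditions: a_P = 1, a_U = 0.
For each transient state i, a_i = sum_j P(i->j) * a_j:
  a_Q = 1/16*a_P + 1/8*a_Q + 0*a_R + 11/16*a_S + 1/16*a_T + 1/16*a_U
  a_R = 0*a_P + 3/16*a_Q + 0*a_R + 5/16*a_S + 1/2*a_T + 0*a_U
  a_S = 0*a_P + 3/16*a_Q + 5/16*a_R + 1/4*a_S + 1/16*a_T + 3/16*a_U
  a_T = 0*a_P + 0*a_Q + 3/16*a_R + 3/16*a_S + 5/16*a_T + 5/16*a_U

Substituting a_P = 1 and a_U = 0, rearrange to (I - Q) a = r where r[i] = P(i -> P):
  [7/8, 0, -11/16, -1/16] . (a_Q, a_R, a_S, a_T) = 1/16
  [-3/16, 1, -5/16, -1/2] . (a_Q, a_R, a_S, a_T) = 0
  [-3/16, -5/16, 3/4, -1/16] . (a_Q, a_R, a_S, a_T) = 0
  [0, -3/16, -3/16, 11/16] . (a_Q, a_R, a_S, a_T) = 0

Solving yields:
  a_Q = 683/5926
  a_R = 156/2963
  a_S = 315/5926
  a_T = 171/5926

Starting state is T, so the absorption probability is a_T = 171/5926.

Answer: 171/5926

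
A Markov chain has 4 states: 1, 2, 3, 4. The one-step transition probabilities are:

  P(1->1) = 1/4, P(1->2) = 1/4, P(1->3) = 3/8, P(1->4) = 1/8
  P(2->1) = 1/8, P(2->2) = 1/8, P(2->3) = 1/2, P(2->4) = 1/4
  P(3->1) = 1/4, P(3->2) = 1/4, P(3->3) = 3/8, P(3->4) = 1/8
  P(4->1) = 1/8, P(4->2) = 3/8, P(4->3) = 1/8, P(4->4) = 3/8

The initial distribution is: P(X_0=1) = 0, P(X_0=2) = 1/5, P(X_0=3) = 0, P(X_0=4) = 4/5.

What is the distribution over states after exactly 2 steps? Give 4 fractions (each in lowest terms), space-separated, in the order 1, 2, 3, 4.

Answer: 53/320 81/320 21/64 81/320

Derivation:
Propagating the distribution step by step (d_{t+1} = d_t * P):
d_0 = (1=0, 2=1/5, 3=0, 4=4/5)
  d_1[1] = 0*1/4 + 1/5*1/8 + 0*1/4 + 4/5*1/8 = 1/8
  d_1[2] = 0*1/4 + 1/5*1/8 + 0*1/4 + 4/5*3/8 = 13/40
  d_1[3] = 0*3/8 + 1/5*1/2 + 0*3/8 + 4/5*1/8 = 1/5
  d_1[4] = 0*1/8 + 1/5*1/4 + 0*1/8 + 4/5*3/8 = 7/20
d_1 = (1=1/8, 2=13/40, 3=1/5, 4=7/20)
  d_2[1] = 1/8*1/4 + 13/40*1/8 + 1/5*1/4 + 7/20*1/8 = 53/320
  d_2[2] = 1/8*1/4 + 13/40*1/8 + 1/5*1/4 + 7/20*3/8 = 81/320
  d_2[3] = 1/8*3/8 + 13/40*1/2 + 1/5*3/8 + 7/20*1/8 = 21/64
  d_2[4] = 1/8*1/8 + 13/40*1/4 + 1/5*1/8 + 7/20*3/8 = 81/320
d_2 = (1=53/320, 2=81/320, 3=21/64, 4=81/320)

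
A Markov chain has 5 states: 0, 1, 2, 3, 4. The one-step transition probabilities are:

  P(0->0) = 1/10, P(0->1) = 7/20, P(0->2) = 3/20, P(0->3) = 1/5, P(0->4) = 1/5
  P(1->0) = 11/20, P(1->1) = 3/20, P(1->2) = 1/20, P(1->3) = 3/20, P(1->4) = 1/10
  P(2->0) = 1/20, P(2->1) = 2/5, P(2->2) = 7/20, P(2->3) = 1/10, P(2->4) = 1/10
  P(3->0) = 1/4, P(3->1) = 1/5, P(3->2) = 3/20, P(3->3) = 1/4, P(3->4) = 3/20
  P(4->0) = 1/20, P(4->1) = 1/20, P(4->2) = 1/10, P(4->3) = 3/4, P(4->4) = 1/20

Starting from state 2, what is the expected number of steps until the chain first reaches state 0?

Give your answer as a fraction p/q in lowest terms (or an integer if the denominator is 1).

Let h_i = expected steps to first reach 0 from state i.
Boundary: h_0 = 0.
First-step equations for the other states:
  h_1 = 1 + 11/20*h_0 + 3/20*h_1 + 1/20*h_2 + 3/20*h_3 + 1/10*h_4
  h_2 = 1 + 1/20*h_0 + 2/5*h_1 + 7/20*h_2 + 1/10*h_3 + 1/10*h_4
  h_3 = 1 + 1/4*h_0 + 1/5*h_1 + 3/20*h_2 + 1/4*h_3 + 3/20*h_4
  h_4 = 1 + 1/20*h_0 + 1/20*h_1 + 1/10*h_2 + 3/4*h_3 + 1/20*h_4

Substituting h_0 = 0 and rearranging gives the linear system (I - Q) h = 1:
  [17/20, -1/20, -3/20, -1/10] . (h_1, h_2, h_3, h_4) = 1
  [-2/5, 13/20, -1/10, -1/10] . (h_1, h_2, h_3, h_4) = 1
  [-1/5, -3/20, 3/4, -3/20] . (h_1, h_2, h_3, h_4) = 1
  [-1/20, -1/10, -3/4, 19/20] . (h_1, h_2, h_3, h_4) = 1

Solving yields:
  h_1 = 103340/38387
  h_2 = 173820/38387
  h_3 = 150020/38387
  h_4 = 182580/38387

Starting state is 2, so the expected hitting time is h_2 = 173820/38387.

Answer: 173820/38387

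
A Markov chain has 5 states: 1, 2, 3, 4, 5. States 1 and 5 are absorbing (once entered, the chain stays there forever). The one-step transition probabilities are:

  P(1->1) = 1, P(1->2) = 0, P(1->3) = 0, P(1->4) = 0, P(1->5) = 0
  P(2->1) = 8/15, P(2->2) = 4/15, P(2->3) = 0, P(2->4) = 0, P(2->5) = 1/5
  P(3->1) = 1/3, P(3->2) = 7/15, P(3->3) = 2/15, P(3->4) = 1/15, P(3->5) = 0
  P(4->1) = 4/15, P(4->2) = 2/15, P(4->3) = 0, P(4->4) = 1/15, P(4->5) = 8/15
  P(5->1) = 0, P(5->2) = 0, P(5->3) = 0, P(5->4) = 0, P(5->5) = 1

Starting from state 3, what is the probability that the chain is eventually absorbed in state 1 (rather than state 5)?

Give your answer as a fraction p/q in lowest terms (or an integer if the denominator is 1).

Answer: 807/1001

Derivation:
Let a_i = P(absorbed in 1 | start in state i).
Boundary conditions: a_1 = 1, a_5 = 0.
For each transient state i, a_i = sum_j P(i->j) * a_j:
  a_2 = 8/15*a_1 + 4/15*a_2 + 0*a_3 + 0*a_4 + 1/5*a_5
  a_3 = 1/3*a_1 + 7/15*a_2 + 2/15*a_3 + 1/15*a_4 + 0*a_5
  a_4 = 4/15*a_1 + 2/15*a_2 + 0*a_3 + 1/15*a_4 + 8/15*a_5

Substituting a_1 = 1 and a_5 = 0, rearrange to (I - Q) a = r where r[i] = P(i -> 1):
  [11/15, 0, 0] . (a_2, a_3, a_4) = 8/15
  [-7/15, 13/15, -1/15] . (a_2, a_3, a_4) = 1/3
  [-2/15, 0, 14/15] . (a_2, a_3, a_4) = 4/15

Solving yields:
  a_2 = 8/11
  a_3 = 807/1001
  a_4 = 30/77

Starting state is 3, so the absorption probability is a_3 = 807/1001.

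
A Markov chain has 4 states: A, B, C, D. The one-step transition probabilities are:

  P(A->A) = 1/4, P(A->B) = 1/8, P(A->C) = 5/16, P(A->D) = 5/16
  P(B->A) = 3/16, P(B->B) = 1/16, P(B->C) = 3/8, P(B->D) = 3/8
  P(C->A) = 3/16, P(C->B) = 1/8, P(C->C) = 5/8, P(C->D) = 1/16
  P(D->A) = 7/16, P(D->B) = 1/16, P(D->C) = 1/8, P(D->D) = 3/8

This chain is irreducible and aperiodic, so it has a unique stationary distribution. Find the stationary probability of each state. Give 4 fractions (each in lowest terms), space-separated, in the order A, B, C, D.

Answer: 171/652 271/2608 261/652 609/2608

Derivation:
The stationary distribution satisfies pi = pi * P, i.e.:
  pi_A = 1/4*pi_A + 3/16*pi_B + 3/16*pi_C + 7/16*pi_D
  pi_B = 1/8*pi_A + 1/16*pi_B + 1/8*pi_C + 1/16*pi_D
  pi_C = 5/16*pi_A + 3/8*pi_B + 5/8*pi_C + 1/8*pi_D
  pi_D = 5/16*pi_A + 3/8*pi_B + 1/16*pi_C + 3/8*pi_D
with normalization: pi_A + pi_B + pi_C + pi_D = 1.

Using the first 3 balance equations plus normalization, the linear system A*pi = b is:
  [-3/4, 3/16, 3/16, 7/16] . pi = 0
  [1/8, -15/16, 1/8, 1/16] . pi = 0
  [5/16, 3/8, -3/8, 1/8] . pi = 0
  [1, 1, 1, 1] . pi = 1

Solving yields:
  pi_A = 171/652
  pi_B = 271/2608
  pi_C = 261/652
  pi_D = 609/2608

Verification (pi * P):
  171/652*1/4 + 271/2608*3/16 + 261/652*3/16 + 609/2608*7/16 = 171/652 = pi_A  (ok)
  171/652*1/8 + 271/2608*1/16 + 261/652*1/8 + 609/2608*1/16 = 271/2608 = pi_B  (ok)
  171/652*5/16 + 271/2608*3/8 + 261/652*5/8 + 609/2608*1/8 = 261/652 = pi_C  (ok)
  171/652*5/16 + 271/2608*3/8 + 261/652*1/16 + 609/2608*3/8 = 609/2608 = pi_D  (ok)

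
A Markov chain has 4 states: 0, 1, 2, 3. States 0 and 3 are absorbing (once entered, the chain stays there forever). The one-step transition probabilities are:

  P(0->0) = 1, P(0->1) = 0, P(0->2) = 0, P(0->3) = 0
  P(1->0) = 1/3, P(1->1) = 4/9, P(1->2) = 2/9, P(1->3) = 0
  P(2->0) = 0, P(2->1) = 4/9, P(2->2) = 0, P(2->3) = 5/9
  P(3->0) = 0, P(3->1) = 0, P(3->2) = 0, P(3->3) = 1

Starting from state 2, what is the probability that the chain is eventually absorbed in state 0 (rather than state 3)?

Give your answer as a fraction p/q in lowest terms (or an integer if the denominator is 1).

Let a_i = P(absorbed in 0 | start in state i).
Boundary conditions: a_0 = 1, a_3 = 0.
For each transient state i, a_i = sum_j P(i->j) * a_j:
  a_1 = 1/3*a_0 + 4/9*a_1 + 2/9*a_2 + 0*a_3
  a_2 = 0*a_0 + 4/9*a_1 + 0*a_2 + 5/9*a_3

Substituting a_0 = 1 and a_3 = 0, rearrange to (I - Q) a = r where r[i] = P(i -> 0):
  [5/9, -2/9] . (a_1, a_2) = 1/3
  [-4/9, 1] . (a_1, a_2) = 0

Solving yields:
  a_1 = 27/37
  a_2 = 12/37

Starting state is 2, so the absorption probability is a_2 = 12/37.

Answer: 12/37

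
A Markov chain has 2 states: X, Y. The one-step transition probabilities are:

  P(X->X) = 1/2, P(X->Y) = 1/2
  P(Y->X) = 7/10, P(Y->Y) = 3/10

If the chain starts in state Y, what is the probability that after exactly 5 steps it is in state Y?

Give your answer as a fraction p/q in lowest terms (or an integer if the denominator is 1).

Computing P^5 by repeated multiplication:
P^1 =
  X: [1/2, 1/2]
  Y: [7/10, 3/10]
P^2 =
  X: [3/5, 2/5]
  Y: [14/25, 11/25]
P^3 =
  X: [29/50, 21/50]
  Y: [147/250, 103/250]
P^4 =
  X: [73/125, 52/125]
  Y: [364/625, 261/625]
P^5 =
  X: [729/1250, 521/1250]
  Y: [3647/6250, 2603/6250]

(P^5)[Y -> Y] = 2603/6250

Answer: 2603/6250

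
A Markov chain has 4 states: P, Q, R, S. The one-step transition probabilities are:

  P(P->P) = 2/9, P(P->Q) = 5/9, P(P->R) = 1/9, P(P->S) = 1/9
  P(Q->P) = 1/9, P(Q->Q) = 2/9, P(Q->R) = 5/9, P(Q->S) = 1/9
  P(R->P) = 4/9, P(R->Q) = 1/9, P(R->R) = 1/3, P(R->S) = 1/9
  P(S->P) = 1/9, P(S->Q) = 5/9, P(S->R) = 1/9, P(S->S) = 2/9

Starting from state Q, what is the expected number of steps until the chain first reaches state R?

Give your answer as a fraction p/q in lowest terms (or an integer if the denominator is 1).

Let h_i = expected steps to first reach R from state i.
Boundary: h_R = 0.
First-step equations for the other states:
  h_P = 1 + 2/9*h_P + 5/9*h_Q + 1/9*h_R + 1/9*h_S
  h_Q = 1 + 1/9*h_P + 2/9*h_Q + 5/9*h_R + 1/9*h_S
  h_S = 1 + 1/9*h_P + 5/9*h_Q + 1/9*h_R + 2/9*h_S

Substituting h_R = 0 and rearranging gives the linear system (I - Q) h = 1:
  [7/9, -5/9, -1/9] . (h_P, h_Q, h_S) = 1
  [-1/9, 7/9, -1/9] . (h_P, h_Q, h_S) = 1
  [-1/9, -5/9, 7/9] . (h_P, h_Q, h_S) = 1

Solving yields:
  h_P = 27/8
  h_Q = 9/4
  h_S = 27/8

Starting state is Q, so the expected hitting time is h_Q = 9/4.

Answer: 9/4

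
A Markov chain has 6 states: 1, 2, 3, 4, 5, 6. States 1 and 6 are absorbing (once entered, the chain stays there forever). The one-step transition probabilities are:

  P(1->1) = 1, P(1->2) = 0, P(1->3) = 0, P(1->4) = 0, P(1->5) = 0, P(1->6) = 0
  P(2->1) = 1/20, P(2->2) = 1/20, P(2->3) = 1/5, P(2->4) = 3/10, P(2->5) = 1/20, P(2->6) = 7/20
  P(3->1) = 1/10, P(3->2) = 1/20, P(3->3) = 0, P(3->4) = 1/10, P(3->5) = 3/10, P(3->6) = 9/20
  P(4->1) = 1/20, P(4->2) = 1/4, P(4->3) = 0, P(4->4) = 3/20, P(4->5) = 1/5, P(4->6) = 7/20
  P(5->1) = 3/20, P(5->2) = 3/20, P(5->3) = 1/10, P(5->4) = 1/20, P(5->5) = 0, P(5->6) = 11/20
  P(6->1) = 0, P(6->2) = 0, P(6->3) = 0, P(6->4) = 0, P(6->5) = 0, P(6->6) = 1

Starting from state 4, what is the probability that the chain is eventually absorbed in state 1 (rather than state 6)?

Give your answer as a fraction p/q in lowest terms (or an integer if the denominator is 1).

Let a_i = P(absorbed in 1 | start in state i).
Boundary conditions: a_1 = 1, a_6 = 0.
For each transient state i, a_i = sum_j P(i->j) * a_j:
  a_2 = 1/20*a_1 + 1/20*a_2 + 1/5*a_3 + 3/10*a_4 + 1/20*a_5 + 7/20*a_6
  a_3 = 1/10*a_1 + 1/20*a_2 + 0*a_3 + 1/10*a_4 + 3/10*a_5 + 9/20*a_6
  a_4 = 1/20*a_1 + 1/4*a_2 + 0*a_3 + 3/20*a_4 + 1/5*a_5 + 7/20*a_6
  a_5 = 3/20*a_1 + 3/20*a_2 + 1/10*a_3 + 1/20*a_4 + 0*a_5 + 11/20*a_6

Substituting a_1 = 1 and a_6 = 0, rearrange to (I - Q) a = r where r[i] = P(i -> 1):
  [19/20, -1/5, -3/10, -1/20] . (a_2, a_3, a_4, a_5) = 1/20
  [-1/20, 1, -1/10, -3/10] . (a_2, a_3, a_4, a_5) = 1/10
  [-1/4, 0, 17/20, -1/5] . (a_2, a_3, a_4, a_5) = 1/20
  [-3/20, -1/10, -1/20, 1] . (a_2, a_3, a_4, a_5) = 3/20

Solving yields:
  a_2 = 7834/52807
  a_3 = 9594/52807
  a_4 = 7869/52807
  a_5 = 10449/52807

Starting state is 4, so the absorption probability is a_4 = 7869/52807.

Answer: 7869/52807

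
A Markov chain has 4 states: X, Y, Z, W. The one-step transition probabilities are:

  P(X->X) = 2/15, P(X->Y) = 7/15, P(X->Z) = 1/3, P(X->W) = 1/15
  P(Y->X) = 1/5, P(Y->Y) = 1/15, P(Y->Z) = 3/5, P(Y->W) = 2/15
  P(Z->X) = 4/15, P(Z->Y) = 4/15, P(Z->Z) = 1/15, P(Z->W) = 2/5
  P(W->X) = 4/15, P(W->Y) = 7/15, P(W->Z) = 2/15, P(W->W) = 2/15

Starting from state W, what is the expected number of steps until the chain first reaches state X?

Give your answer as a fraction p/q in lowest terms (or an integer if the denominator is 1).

Answer: 5355/1322

Derivation:
Let h_i = expected steps to first reach X from state i.
Boundary: h_X = 0.
First-step equations for the other states:
  h_Y = 1 + 1/5*h_X + 1/15*h_Y + 3/5*h_Z + 2/15*h_W
  h_Z = 1 + 4/15*h_X + 4/15*h_Y + 1/15*h_Z + 2/5*h_W
  h_W = 1 + 4/15*h_X + 7/15*h_Y + 2/15*h_Z + 2/15*h_W

Substituting h_X = 0 and rearranging gives the linear system (I - Q) h = 1:
  [14/15, -3/5, -2/15] . (h_Y, h_Z, h_W) = 1
  [-4/15, 14/15, -2/5] . (h_Y, h_Z, h_W) = 1
  [-7/15, -2/15, 13/15] . (h_Y, h_Z, h_W) = 1

Solving yields:
  h_Y = 5595/1322
  h_Z = 2655/661
  h_W = 5355/1322

Starting state is W, so the expected hitting time is h_W = 5355/1322.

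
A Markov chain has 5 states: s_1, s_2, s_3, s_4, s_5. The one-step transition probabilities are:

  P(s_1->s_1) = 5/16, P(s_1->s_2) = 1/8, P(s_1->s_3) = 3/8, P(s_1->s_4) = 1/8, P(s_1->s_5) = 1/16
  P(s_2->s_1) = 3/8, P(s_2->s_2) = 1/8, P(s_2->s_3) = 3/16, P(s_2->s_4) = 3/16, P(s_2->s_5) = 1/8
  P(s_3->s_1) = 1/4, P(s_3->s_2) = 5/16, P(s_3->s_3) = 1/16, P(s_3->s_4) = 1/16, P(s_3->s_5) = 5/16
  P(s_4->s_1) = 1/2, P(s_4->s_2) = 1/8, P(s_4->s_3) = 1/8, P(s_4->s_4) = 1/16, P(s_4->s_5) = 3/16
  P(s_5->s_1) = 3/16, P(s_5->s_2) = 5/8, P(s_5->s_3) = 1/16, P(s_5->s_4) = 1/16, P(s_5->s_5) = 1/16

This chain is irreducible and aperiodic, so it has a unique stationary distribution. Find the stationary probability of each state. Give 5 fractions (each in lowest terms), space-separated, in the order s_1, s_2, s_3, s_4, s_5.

Answer: 31019/97547 22661/97547 19302/97547 10868/97547 13697/97547

Derivation:
The stationary distribution satisfies pi = pi * P, i.e.:
  pi_s_1 = 5/16*pi_s_1 + 3/8*pi_s_2 + 1/4*pi_s_3 + 1/2*pi_s_4 + 3/16*pi_s_5
  pi_s_2 = 1/8*pi_s_1 + 1/8*pi_s_2 + 5/16*pi_s_3 + 1/8*pi_s_4 + 5/8*pi_s_5
  pi_s_3 = 3/8*pi_s_1 + 3/16*pi_s_2 + 1/16*pi_s_3 + 1/8*pi_s_4 + 1/16*pi_s_5
  pi_s_4 = 1/8*pi_s_1 + 3/16*pi_s_2 + 1/16*pi_s_3 + 1/16*pi_s_4 + 1/16*pi_s_5
  pi_s_5 = 1/16*pi_s_1 + 1/8*pi_s_2 + 5/16*pi_s_3 + 3/16*pi_s_4 + 1/16*pi_s_5
with normalization: pi_s_1 + pi_s_2 + pi_s_3 + pi_s_4 + pi_s_5 = 1.

Using the first 4 balance equations plus normalization, the linear system A*pi = b is:
  [-11/16, 3/8, 1/4, 1/2, 3/16] . pi = 0
  [1/8, -7/8, 5/16, 1/8, 5/8] . pi = 0
  [3/8, 3/16, -15/16, 1/8, 1/16] . pi = 0
  [1/8, 3/16, 1/16, -15/16, 1/16] . pi = 0
  [1, 1, 1, 1, 1] . pi = 1

Solving yields:
  pi_s_1 = 31019/97547
  pi_s_2 = 22661/97547
  pi_s_3 = 19302/97547
  pi_s_4 = 10868/97547
  pi_s_5 = 13697/97547

Verification (pi * P):
  31019/97547*5/16 + 22661/97547*3/8 + 19302/97547*1/4 + 10868/97547*1/2 + 13697/97547*3/16 = 31019/97547 = pi_s_1  (ok)
  31019/97547*1/8 + 22661/97547*1/8 + 19302/97547*5/16 + 10868/97547*1/8 + 13697/97547*5/8 = 22661/97547 = pi_s_2  (ok)
  31019/97547*3/8 + 22661/97547*3/16 + 19302/97547*1/16 + 10868/97547*1/8 + 13697/97547*1/16 = 19302/97547 = pi_s_3  (ok)
  31019/97547*1/8 + 22661/97547*3/16 + 19302/97547*1/16 + 10868/97547*1/16 + 13697/97547*1/16 = 10868/97547 = pi_s_4  (ok)
  31019/97547*1/16 + 22661/97547*1/8 + 19302/97547*5/16 + 10868/97547*3/16 + 13697/97547*1/16 = 13697/97547 = pi_s_5  (ok)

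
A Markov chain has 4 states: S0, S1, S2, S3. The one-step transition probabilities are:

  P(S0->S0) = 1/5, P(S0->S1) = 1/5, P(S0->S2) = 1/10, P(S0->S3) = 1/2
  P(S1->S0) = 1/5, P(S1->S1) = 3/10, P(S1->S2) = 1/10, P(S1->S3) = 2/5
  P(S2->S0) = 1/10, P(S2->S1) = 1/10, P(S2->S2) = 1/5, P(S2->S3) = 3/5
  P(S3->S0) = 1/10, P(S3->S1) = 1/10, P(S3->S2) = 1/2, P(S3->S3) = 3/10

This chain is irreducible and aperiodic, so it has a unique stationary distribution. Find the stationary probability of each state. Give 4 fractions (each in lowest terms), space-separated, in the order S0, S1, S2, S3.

Answer: 9/71 10/71 279/923 397/923

Derivation:
The stationary distribution satisfies pi = pi * P, i.e.:
  pi_S0 = 1/5*pi_S0 + 1/5*pi_S1 + 1/10*pi_S2 + 1/10*pi_S3
  pi_S1 = 1/5*pi_S0 + 3/10*pi_S1 + 1/10*pi_S2 + 1/10*pi_S3
  pi_S2 = 1/10*pi_S0 + 1/10*pi_S1 + 1/5*pi_S2 + 1/2*pi_S3
  pi_S3 = 1/2*pi_S0 + 2/5*pi_S1 + 3/5*pi_S2 + 3/10*pi_S3
with normalization: pi_S0 + pi_S1 + pi_S2 + pi_S3 = 1.

Using the first 3 balance equations plus normalization, the linear system A*pi = b is:
  [-4/5, 1/5, 1/10, 1/10] . pi = 0
  [1/5, -7/10, 1/10, 1/10] . pi = 0
  [1/10, 1/10, -4/5, 1/2] . pi = 0
  [1, 1, 1, 1] . pi = 1

Solving yields:
  pi_S0 = 9/71
  pi_S1 = 10/71
  pi_S2 = 279/923
  pi_S3 = 397/923

Verification (pi * P):
  9/71*1/5 + 10/71*1/5 + 279/923*1/10 + 397/923*1/10 = 9/71 = pi_S0  (ok)
  9/71*1/5 + 10/71*3/10 + 279/923*1/10 + 397/923*1/10 = 10/71 = pi_S1  (ok)
  9/71*1/10 + 10/71*1/10 + 279/923*1/5 + 397/923*1/2 = 279/923 = pi_S2  (ok)
  9/71*1/2 + 10/71*2/5 + 279/923*3/5 + 397/923*3/10 = 397/923 = pi_S3  (ok)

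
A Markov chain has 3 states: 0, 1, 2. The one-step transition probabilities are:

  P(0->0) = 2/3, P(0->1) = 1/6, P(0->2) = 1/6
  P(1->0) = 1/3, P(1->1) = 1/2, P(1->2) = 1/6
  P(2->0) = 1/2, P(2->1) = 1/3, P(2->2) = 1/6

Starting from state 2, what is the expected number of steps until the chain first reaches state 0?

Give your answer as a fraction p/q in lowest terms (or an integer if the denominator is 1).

Answer: 30/13

Derivation:
Let h_i = expected steps to first reach 0 from state i.
Boundary: h_0 = 0.
First-step equations for the other states:
  h_1 = 1 + 1/3*h_0 + 1/2*h_1 + 1/6*h_2
  h_2 = 1 + 1/2*h_0 + 1/3*h_1 + 1/6*h_2

Substituting h_0 = 0 and rearranging gives the linear system (I - Q) h = 1:
  [1/2, -1/6] . (h_1, h_2) = 1
  [-1/3, 5/6] . (h_1, h_2) = 1

Solving yields:
  h_1 = 36/13
  h_2 = 30/13

Starting state is 2, so the expected hitting time is h_2 = 30/13.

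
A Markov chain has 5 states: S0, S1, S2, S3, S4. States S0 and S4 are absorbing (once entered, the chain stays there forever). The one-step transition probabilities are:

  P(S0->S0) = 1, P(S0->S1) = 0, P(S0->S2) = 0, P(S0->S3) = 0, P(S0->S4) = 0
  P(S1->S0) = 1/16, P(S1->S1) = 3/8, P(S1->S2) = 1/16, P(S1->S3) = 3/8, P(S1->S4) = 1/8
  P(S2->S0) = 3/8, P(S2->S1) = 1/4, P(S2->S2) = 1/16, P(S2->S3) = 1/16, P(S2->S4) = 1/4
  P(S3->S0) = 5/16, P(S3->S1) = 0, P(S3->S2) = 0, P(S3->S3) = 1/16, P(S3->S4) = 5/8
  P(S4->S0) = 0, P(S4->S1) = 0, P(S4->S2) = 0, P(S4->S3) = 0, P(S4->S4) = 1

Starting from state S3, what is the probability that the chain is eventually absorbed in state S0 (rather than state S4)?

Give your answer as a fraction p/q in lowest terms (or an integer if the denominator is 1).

Answer: 1/3

Derivation:
Let a_i = P(absorbed in S0 | start in state i).
Boundary conditions: a_S0 = 1, a_S4 = 0.
For each transient state i, a_i = sum_j P(i->j) * a_j:
  a_S1 = 1/16*a_S0 + 3/8*a_S1 + 1/16*a_S2 + 3/8*a_S3 + 1/8*a_S4
  a_S2 = 3/8*a_S0 + 1/4*a_S1 + 1/16*a_S2 + 1/16*a_S3 + 1/4*a_S4
  a_S3 = 5/16*a_S0 + 0*a_S1 + 0*a_S2 + 1/16*a_S3 + 5/8*a_S4

Substituting a_S0 = 1 and a_S4 = 0, rearrange to (I - Q) a = r where r[i] = P(i -> S0):
  [5/8, -1/16, -3/8] . (a_S1, a_S2, a_S3) = 1/16
  [-1/4, 15/16, -1/16] . (a_S1, a_S2, a_S3) = 3/8
  [0, 0, 15/16] . (a_S1, a_S2, a_S3) = 5/16

Solving yields:
  a_S1 = 77/219
  a_S2 = 113/219
  a_S3 = 1/3

Starting state is S3, so the absorption probability is a_S3 = 1/3.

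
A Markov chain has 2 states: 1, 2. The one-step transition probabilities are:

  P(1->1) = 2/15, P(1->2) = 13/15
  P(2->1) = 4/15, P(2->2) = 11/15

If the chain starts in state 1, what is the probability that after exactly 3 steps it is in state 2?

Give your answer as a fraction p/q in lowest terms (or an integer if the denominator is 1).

Computing P^3 by repeated multiplication:
P^1 =
  1: [2/15, 13/15]
  2: [4/15, 11/15]
P^2 =
  1: [56/225, 169/225]
  2: [52/225, 173/225]
P^3 =
  1: [788/3375, 2587/3375]
  2: [796/3375, 2579/3375]

(P^3)[1 -> 2] = 2587/3375

Answer: 2587/3375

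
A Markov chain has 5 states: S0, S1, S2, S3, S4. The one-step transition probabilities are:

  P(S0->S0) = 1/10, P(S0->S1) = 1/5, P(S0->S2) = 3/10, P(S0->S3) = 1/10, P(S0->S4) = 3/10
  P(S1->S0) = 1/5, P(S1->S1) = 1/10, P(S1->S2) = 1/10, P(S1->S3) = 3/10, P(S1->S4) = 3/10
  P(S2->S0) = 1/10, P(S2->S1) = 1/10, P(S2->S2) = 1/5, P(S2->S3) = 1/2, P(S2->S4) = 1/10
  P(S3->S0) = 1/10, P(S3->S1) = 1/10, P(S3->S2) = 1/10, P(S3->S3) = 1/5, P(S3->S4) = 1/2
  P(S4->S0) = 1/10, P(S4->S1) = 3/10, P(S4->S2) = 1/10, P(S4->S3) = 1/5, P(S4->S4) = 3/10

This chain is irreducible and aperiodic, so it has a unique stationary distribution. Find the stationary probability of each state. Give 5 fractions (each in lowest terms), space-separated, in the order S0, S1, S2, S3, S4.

The stationary distribution satisfies pi = pi * P, i.e.:
  pi_S0 = 1/10*pi_S0 + 1/5*pi_S1 + 1/10*pi_S2 + 1/10*pi_S3 + 1/10*pi_S4
  pi_S1 = 1/5*pi_S0 + 1/10*pi_S1 + 1/10*pi_S2 + 1/10*pi_S3 + 3/10*pi_S4
  pi_S2 = 3/10*pi_S0 + 1/10*pi_S1 + 1/5*pi_S2 + 1/10*pi_S3 + 1/10*pi_S4
  pi_S3 = 1/10*pi_S0 + 3/10*pi_S1 + 1/2*pi_S2 + 1/5*pi_S3 + 1/5*pi_S4
  pi_S4 = 3/10*pi_S0 + 3/10*pi_S1 + 1/10*pi_S2 + 1/2*pi_S3 + 3/10*pi_S4
with normalization: pi_S0 + pi_S1 + pi_S2 + pi_S3 + pi_S4 = 1.

Using the first 4 balance equations plus normalization, the linear system A*pi = b is:
  [-9/10, 1/5, 1/10, 1/10, 1/10] . pi = 0
  [1/5, -9/10, 1/10, 1/10, 3/10] . pi = 0
  [3/10, 1/10, -4/5, 1/10, 1/10] . pi = 0
  [1/10, 3/10, 1/2, -4/5, 1/5] . pi = 0
  [1, 1, 1, 1, 1] . pi = 1

Solving yields:
  pi_S0 = 653/5552
  pi_S1 = 489/2776
  pi_S2 = 381/2776
  pi_S3 = 2743/11104
  pi_S4 = 3575/11104

Verification (pi * P):
  653/5552*1/10 + 489/2776*1/5 + 381/2776*1/10 + 2743/11104*1/10 + 3575/11104*1/10 = 653/5552 = pi_S0  (ok)
  653/5552*1/5 + 489/2776*1/10 + 381/2776*1/10 + 2743/11104*1/10 + 3575/11104*3/10 = 489/2776 = pi_S1  (ok)
  653/5552*3/10 + 489/2776*1/10 + 381/2776*1/5 + 2743/11104*1/10 + 3575/11104*1/10 = 381/2776 = pi_S2  (ok)
  653/5552*1/10 + 489/2776*3/10 + 381/2776*1/2 + 2743/11104*1/5 + 3575/11104*1/5 = 2743/11104 = pi_S3  (ok)
  653/5552*3/10 + 489/2776*3/10 + 381/2776*1/10 + 2743/11104*1/2 + 3575/11104*3/10 = 3575/11104 = pi_S4  (ok)

Answer: 653/5552 489/2776 381/2776 2743/11104 3575/11104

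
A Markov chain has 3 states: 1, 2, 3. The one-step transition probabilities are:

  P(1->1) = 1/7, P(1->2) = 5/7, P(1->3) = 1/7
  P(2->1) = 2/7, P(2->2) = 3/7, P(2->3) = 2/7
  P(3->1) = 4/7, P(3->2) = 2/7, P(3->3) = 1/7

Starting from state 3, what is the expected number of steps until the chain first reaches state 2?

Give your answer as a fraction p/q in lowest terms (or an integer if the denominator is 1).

Let h_i = expected steps to first reach 2 from state i.
Boundary: h_2 = 0.
First-step equations for the other states:
  h_1 = 1 + 1/7*h_1 + 5/7*h_2 + 1/7*h_3
  h_3 = 1 + 4/7*h_1 + 2/7*h_2 + 1/7*h_3

Substituting h_2 = 0 and rearranging gives the linear system (I - Q) h = 1:
  [6/7, -1/7] . (h_1, h_3) = 1
  [-4/7, 6/7] . (h_1, h_3) = 1

Solving yields:
  h_1 = 49/32
  h_3 = 35/16

Starting state is 3, so the expected hitting time is h_3 = 35/16.

Answer: 35/16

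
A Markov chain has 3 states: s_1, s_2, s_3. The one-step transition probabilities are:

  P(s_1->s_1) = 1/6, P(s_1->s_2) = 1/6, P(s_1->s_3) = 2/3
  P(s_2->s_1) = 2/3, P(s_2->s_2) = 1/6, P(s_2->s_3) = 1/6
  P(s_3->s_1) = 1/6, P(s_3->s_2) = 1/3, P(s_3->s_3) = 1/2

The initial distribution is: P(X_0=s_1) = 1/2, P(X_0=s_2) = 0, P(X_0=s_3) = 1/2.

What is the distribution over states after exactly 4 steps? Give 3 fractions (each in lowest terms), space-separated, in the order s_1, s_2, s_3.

Propagating the distribution step by step (d_{t+1} = d_t * P):
d_0 = (s_1=1/2, s_2=0, s_3=1/2)
  d_1[s_1] = 1/2*1/6 + 0*2/3 + 1/2*1/6 = 1/6
  d_1[s_2] = 1/2*1/6 + 0*1/6 + 1/2*1/3 = 1/4
  d_1[s_3] = 1/2*2/3 + 0*1/6 + 1/2*1/2 = 7/12
d_1 = (s_1=1/6, s_2=1/4, s_3=7/12)
  d_2[s_1] = 1/6*1/6 + 1/4*2/3 + 7/12*1/6 = 7/24
  d_2[s_2] = 1/6*1/6 + 1/4*1/6 + 7/12*1/3 = 19/72
  d_2[s_3] = 1/6*2/3 + 1/4*1/6 + 7/12*1/2 = 4/9
d_2 = (s_1=7/24, s_2=19/72, s_3=4/9)
  d_3[s_1] = 7/24*1/6 + 19/72*2/3 + 4/9*1/6 = 43/144
  d_3[s_2] = 7/24*1/6 + 19/72*1/6 + 4/9*1/3 = 13/54
  d_3[s_3] = 7/24*2/3 + 19/72*1/6 + 4/9*1/2 = 199/432
d_3 = (s_1=43/144, s_2=13/54, s_3=199/432)
  d_4[s_1] = 43/144*1/6 + 13/54*2/3 + 199/432*1/6 = 31/108
  d_4[s_2] = 43/144*1/6 + 13/54*1/6 + 199/432*1/3 = 631/2592
  d_4[s_3] = 43/144*2/3 + 13/54*1/6 + 199/432*1/2 = 1217/2592
d_4 = (s_1=31/108, s_2=631/2592, s_3=1217/2592)

Answer: 31/108 631/2592 1217/2592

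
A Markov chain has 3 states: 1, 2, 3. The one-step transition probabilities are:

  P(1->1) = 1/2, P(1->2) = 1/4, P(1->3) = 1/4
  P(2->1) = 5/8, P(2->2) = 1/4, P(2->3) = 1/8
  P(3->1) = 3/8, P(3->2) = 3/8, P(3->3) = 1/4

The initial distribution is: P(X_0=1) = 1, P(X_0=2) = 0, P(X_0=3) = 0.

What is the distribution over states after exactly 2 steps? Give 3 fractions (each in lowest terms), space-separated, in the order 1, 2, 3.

Answer: 1/2 9/32 7/32

Derivation:
Propagating the distribution step by step (d_{t+1} = d_t * P):
d_0 = (1=1, 2=0, 3=0)
  d_1[1] = 1*1/2 + 0*5/8 + 0*3/8 = 1/2
  d_1[2] = 1*1/4 + 0*1/4 + 0*3/8 = 1/4
  d_1[3] = 1*1/4 + 0*1/8 + 0*1/4 = 1/4
d_1 = (1=1/2, 2=1/4, 3=1/4)
  d_2[1] = 1/2*1/2 + 1/4*5/8 + 1/4*3/8 = 1/2
  d_2[2] = 1/2*1/4 + 1/4*1/4 + 1/4*3/8 = 9/32
  d_2[3] = 1/2*1/4 + 1/4*1/8 + 1/4*1/4 = 7/32
d_2 = (1=1/2, 2=9/32, 3=7/32)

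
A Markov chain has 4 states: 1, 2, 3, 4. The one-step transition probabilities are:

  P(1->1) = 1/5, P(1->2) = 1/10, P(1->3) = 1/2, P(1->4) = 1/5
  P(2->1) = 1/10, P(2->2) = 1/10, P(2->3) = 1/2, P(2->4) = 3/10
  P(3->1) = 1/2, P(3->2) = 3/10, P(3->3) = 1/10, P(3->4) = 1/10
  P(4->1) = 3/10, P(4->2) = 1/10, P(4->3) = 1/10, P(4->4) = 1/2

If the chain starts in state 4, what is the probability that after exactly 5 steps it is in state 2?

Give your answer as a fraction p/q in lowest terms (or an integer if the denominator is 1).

Answer: 1953/12500

Derivation:
Computing P^5 by repeated multiplication:
P^1 =
  1: [1/5, 1/10, 1/2, 1/5]
  2: [1/10, 1/10, 1/2, 3/10]
  3: [1/2, 3/10, 1/10, 1/10]
  4: [3/10, 1/10, 1/10, 1/2]
P^2 =
  1: [9/25, 1/5, 11/50, 11/50]
  2: [37/100, 1/5, 9/50, 1/4]
  3: [21/100, 3/25, 21/50, 1/4]
  4: [27/100, 3/25, 13/50, 7/20]
P^3 =
  1: [67/250, 18/125, 81/250, 33/125]
  2: [259/1000, 17/125, 41/125, 277/1000]
  3: [339/1000, 23/125, 29/125, 49/200]
  4: [301/1000, 19/125, 32/125, 291/1000]
P^4 =
  1: [773/2500, 103/625, 331/1250, 653/2500]
  2: [5/16, 207/1250, 129/500, 2639/10000]
  3: [2757/10000, 183/1250, 773/2500, 2687/10000]
  4: [2907/10000, 189/1250, 703/2500, 2769/10000]
P^5 =
  1: [7227/25000, 478/3125, 181/625, 6709/25000]
  2: [28723/100000, 379/2500, 7281/25000, 26993/100000]
  3: [30499/100000, 2023/12500, 6721/25000, 26433/100000]
  4: [29693/100000, 1953/12500, 6919/25000, 27007/100000]

(P^5)[4 -> 2] = 1953/12500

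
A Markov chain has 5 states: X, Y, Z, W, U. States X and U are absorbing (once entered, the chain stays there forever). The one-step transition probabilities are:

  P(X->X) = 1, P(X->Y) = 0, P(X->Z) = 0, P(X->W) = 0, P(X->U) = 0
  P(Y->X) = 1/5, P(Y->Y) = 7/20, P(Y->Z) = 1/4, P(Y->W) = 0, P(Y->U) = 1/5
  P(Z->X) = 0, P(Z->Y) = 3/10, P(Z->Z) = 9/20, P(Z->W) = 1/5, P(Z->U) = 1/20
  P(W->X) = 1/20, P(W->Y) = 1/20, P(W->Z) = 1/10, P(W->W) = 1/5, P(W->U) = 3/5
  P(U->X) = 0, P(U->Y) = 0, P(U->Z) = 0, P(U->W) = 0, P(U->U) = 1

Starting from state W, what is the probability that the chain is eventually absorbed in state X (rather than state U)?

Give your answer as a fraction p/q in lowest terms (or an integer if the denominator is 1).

Answer: 205/1684

Derivation:
Let a_i = P(absorbed in X | start in state i).
Boundary conditions: a_X = 1, a_U = 0.
For each transient state i, a_i = sum_j P(i->j) * a_j:
  a_Y = 1/5*a_X + 7/20*a_Y + 1/4*a_Z + 0*a_W + 1/5*a_U
  a_Z = 0*a_X + 3/10*a_Y + 9/20*a_Z + 1/5*a_W + 1/20*a_U
  a_W = 1/20*a_X + 1/20*a_Y + 1/10*a_Z + 1/5*a_W + 3/5*a_U

Substituting a_X = 1 and a_U = 0, rearrange to (I - Q) a = r where r[i] = P(i -> X):
  [13/20, -1/4, 0] . (a_Y, a_Z, a_W) = 1/5
  [-3/10, 11/20, -1/5] . (a_Y, a_Z, a_W) = 0
  [-1/20, -1/10, 4/5] . (a_Y, a_Z, a_W) = 1/20

Solving yields:
  a_Y = 173/421
  a_Z = 113/421
  a_W = 205/1684

Starting state is W, so the absorption probability is a_W = 205/1684.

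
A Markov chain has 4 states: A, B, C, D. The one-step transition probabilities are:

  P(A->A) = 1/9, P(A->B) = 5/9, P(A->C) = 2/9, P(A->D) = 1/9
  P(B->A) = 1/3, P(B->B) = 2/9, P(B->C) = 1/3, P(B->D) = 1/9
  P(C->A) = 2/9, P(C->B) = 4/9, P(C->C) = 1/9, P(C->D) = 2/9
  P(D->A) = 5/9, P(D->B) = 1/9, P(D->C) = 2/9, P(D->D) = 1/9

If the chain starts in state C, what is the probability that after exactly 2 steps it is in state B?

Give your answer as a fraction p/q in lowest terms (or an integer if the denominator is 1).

Answer: 8/27

Derivation:
Computing P^2 by repeated multiplication:
P^1 =
  A: [1/9, 5/9, 2/9, 1/9]
  B: [1/3, 2/9, 1/3, 1/9]
  C: [2/9, 4/9, 1/9, 2/9]
  D: [5/9, 1/9, 2/9, 1/9]
P^2 =
  A: [25/81, 8/27, 7/27, 11/81]
  B: [20/81, 32/81, 17/81, 4/27]
  C: [26/81, 8/27, 7/27, 10/81]
  D: [17/81, 4/9, 17/81, 11/81]

(P^2)[C -> B] = 8/27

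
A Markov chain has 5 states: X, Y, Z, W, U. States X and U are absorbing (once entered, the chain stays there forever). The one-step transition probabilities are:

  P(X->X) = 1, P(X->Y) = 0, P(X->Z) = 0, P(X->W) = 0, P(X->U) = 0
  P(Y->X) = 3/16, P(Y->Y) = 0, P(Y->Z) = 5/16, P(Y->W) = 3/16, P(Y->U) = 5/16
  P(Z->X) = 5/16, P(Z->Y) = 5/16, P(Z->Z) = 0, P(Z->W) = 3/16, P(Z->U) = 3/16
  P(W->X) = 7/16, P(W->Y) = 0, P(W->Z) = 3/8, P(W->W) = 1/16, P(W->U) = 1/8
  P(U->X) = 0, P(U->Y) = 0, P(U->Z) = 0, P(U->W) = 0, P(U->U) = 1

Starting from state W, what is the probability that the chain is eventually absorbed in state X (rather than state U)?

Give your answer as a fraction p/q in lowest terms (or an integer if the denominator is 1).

Let a_i = P(absorbed in X | start in state i).
Boundary conditions: a_X = 1, a_U = 0.
For each transient state i, a_i = sum_j P(i->j) * a_j:
  a_Y = 3/16*a_X + 0*a_Y + 5/16*a_Z + 3/16*a_W + 5/16*a_U
  a_Z = 5/16*a_X + 5/16*a_Y + 0*a_Z + 3/16*a_W + 3/16*a_U
  a_W = 7/16*a_X + 0*a_Y + 3/8*a_Z + 1/16*a_W + 1/8*a_U

Substituting a_X = 1 and a_U = 0, rearrange to (I - Q) a = r where r[i] = P(i -> X):
  [1, -5/16, -3/16] . (a_Y, a_Z, a_W) = 3/16
  [-5/16, 1, -3/16] . (a_Y, a_Z, a_W) = 5/16
  [0, -3/8, 15/16] . (a_Y, a_Z, a_W) = 7/16

Solving yields:
  a_Y = 524/1029
  a_Z = 622/1029
  a_W = 243/343

Starting state is W, so the absorption probability is a_W = 243/343.

Answer: 243/343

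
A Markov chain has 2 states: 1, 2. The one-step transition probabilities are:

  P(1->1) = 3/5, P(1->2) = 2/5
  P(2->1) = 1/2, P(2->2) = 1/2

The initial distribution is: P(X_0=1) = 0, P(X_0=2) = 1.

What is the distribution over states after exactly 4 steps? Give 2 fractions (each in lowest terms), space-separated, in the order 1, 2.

Answer: 1111/2000 889/2000

Derivation:
Propagating the distribution step by step (d_{t+1} = d_t * P):
d_0 = (1=0, 2=1)
  d_1[1] = 0*3/5 + 1*1/2 = 1/2
  d_1[2] = 0*2/5 + 1*1/2 = 1/2
d_1 = (1=1/2, 2=1/2)
  d_2[1] = 1/2*3/5 + 1/2*1/2 = 11/20
  d_2[2] = 1/2*2/5 + 1/2*1/2 = 9/20
d_2 = (1=11/20, 2=9/20)
  d_3[1] = 11/20*3/5 + 9/20*1/2 = 111/200
  d_3[2] = 11/20*2/5 + 9/20*1/2 = 89/200
d_3 = (1=111/200, 2=89/200)
  d_4[1] = 111/200*3/5 + 89/200*1/2 = 1111/2000
  d_4[2] = 111/200*2/5 + 89/200*1/2 = 889/2000
d_4 = (1=1111/2000, 2=889/2000)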